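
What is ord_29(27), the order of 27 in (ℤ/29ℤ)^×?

The order of 27 must divide p − 1 = 28 = 2^2 · 7.
Divisors: 1, 2, 4, 7, 14, 28.
Check each in increasing order: 27^1 ≡ 27;  27^2 ≡ 4;  27^4 ≡ 16;  27^7 ≡ 17;  27^14 ≡ 28;  27^28 ≡ 1.
Smallest exponent giving 1 is 28.

28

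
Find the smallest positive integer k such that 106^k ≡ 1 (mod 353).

The order of 106 must divide p − 1 = 352 = 2^5 · 11.
Divisors: 1, 2, 4, 8, 11, 16, 22, 32, 44, 88, 176, 352.
Check each in increasing order: 106^1 ≡ 106;  106^2 ≡ 293;  106^4 ≡ 70;  106^8 ≡ 311;  106^11 ≡ 252;  106^16 ≡ 352;  106^22 ≡ 317;  106^32 ≡ 1.
Smallest exponent giving 1 is 32.

32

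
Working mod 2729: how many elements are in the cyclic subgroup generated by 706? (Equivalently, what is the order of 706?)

2728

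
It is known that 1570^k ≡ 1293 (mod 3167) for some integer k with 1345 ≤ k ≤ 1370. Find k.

1367

Compute 1570^1345 mod 3167 = 2506, then multiply by 1570 repeatedly:
  1570^1345=2506  1570^1346=1006  1570^1347=2254  1570^1348=1241  1570^1349=665
  1570^1350=2107  1570^1351=1642  1570^1352=2  1570^1353=3140  1570^1354=1948
  1570^1355=2205  1570^1356=319  1570^1357=444  1570^1358=340  1570^1359=1744
  1570^1360=1792  1570^1361=1144  1570^1362=391  1570^1363=2639  1570^1364=794
  1570^1365=1949  1570^1366=608  1570^1367=1293
Found 1293 at exponent 1367.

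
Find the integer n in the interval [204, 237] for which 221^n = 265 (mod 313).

228

Compute 221^204 mod 313 = 255, then multiply by 221 repeatedly:
  221^204=255  221^205=15  221^206=185  221^207=195  221^208=214
  221^209=31  221^210=278  221^211=90  221^212=171  221^213=231
  221^214=32  221^215=186  221^216=103  221^217=227  221^218=87
  221^219=134  221^220=192  221^221=177  221^222=305  221^223=110
  221^224=209  221^225=178  221^226=213  221^227=123  221^228=265
Found 265 at exponent 228.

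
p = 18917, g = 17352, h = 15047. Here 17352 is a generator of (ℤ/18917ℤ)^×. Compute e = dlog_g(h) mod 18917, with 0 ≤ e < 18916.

Baby-step giant-step with m = ceil(sqrt(18916)) = 138.
Baby table (17352^j mod 18917 for j=0..137):
  0:1  1:17352  2:8932  3:1083  4:7635  5:6769  6:35  7:1976
  8:9948  9:71  10:2387  11:9911  12:1225  13:12409  14:7674  15:2485
  16:7877  17:6379  18:5041  19:18141  20:3752  21:11307  22:10857  23:15178
  24:6182  25:10674  26:17818  27:17405  28:1655  29:1554  30:8283  31:14167
  32:18286  33:3831  34:1174  35:16556  36:6150  37:4003  38:15749  39:1666
  40:3256  41:11950  42:7163  43:7686  44:2622  45:1559  46:458  47:2076
  48:4784  49:4172  50:16102  51:16731  52:16030  53:15909  54:16104  55:13601
  56:14977  57:18075  58:12457  59:8222  60:15047  61:3110  62:13436  63:8364
  64:904  65:4015  66:15886  67:14265  68:16252  69:8985  70:12723  71:8106
  72:7417  73:7433  74:1310  75:11803  76:10214  77:18872  78:13674  79:14234
  80:8016  81:15848  82:16984  83:17342  84:5665  85:6348  86:15722  87:6087
  88:8013  89:1626  90:9105  91:14093  92:1677  93:4958  94:15617  95:159
  96:16003  97:1413  98:1944  99:3277  100:16919  101:5565  102:11512  103:11621
  104:11289  105:1193  106:5738  107:5605  108:5663  109:9478  110:16775  111:3921
  112:11660  113:7005  114:9035  115:10141  116:698  117:4816  118:10843  119:18171
  120:13553  121:14429  122:5513  123:17224  124:1165  125:11724  126:1430  127:13173
  128:3785  129:16413  130:2941  131:13083  132:12216  133:7047  134:56  135:6945
  136:8350  137:3897
Giant step factor: 17352^(-138) ≡ 11625 (mod 18917).
Scan 15047·11625^i mod 18917 for i = 0, 1, …:
  i=0: 15047
Match at i=0, j=60: e = 0·138 + 60 = 60.

60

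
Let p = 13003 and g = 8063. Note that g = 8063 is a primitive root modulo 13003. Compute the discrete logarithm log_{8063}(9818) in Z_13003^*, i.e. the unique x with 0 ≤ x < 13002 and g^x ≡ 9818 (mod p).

Baby-step giant-step with m = ceil(sqrt(13002)) = 115.
Baby table (8063^j mod 13003 for j=0..114):
  0:1  1:8063  2:9972  3:6687  4:6843  5:3380  6:11655  7:1584
  8:2846  9:10006  10:7766  11:7813  12:9687  13:10263  14:12480  15:9026
  16:11850  17:506  18:9939  19:668  20:2842  21:3760  22:6887  23:7071
  24:8321  25:9746  26:4869  27:2690  28:466  29:12494  30:4881  31:8425
  32:3103  33:1717  34:8979  35:9976  36:12933  37:7722  38:4122  39:18
  40:2101  41:10457  42:3339  43:6147  44:8828  45:1742  46:2506  47:12219
  48:11069  49:9758  50:10604  51:5327  52:2692  53:3589  54:6432  55:5252
  56:9108  57:9863  58:12024  59:12147  60:2665  61:6939  62:10251  63:6745
  64:6389  65:9624  66:9411  67:8388  68:3841  69:9840  70:8617  71:3842
  72:4900  73:5586  74:10529  75:11743  76:8966  77:9181  78:324  79:11812
  80:6184  81:8090  82:6622  83:2868  84:5350  85:6099  86:11894  87:4197
  88:6605  89:8830  90:4865  91:9447  92:12590  93:11752  94:3515  95:7908
  96:8495  97:8384  98:10598  99:8961  100:7875  101:2476  102:4383  103:10978
  104:4193  105:359  106:7951  107:4123  108:8081  109:12073  110:4141  111:10182
  112:9527  113:7480  114:3326
Giant step factor: 8063^(-115) ≡ 2811 (mod 13003).
Scan 9818·2811^i mod 13003 for i = 0, 1, …:
  i=0: 9818   i=1: 6032   i=2: 40   i=3: 8416
  i=4: 4919   i=5: 5120   i=6: 11002   i=7: 5488
  i=8: 5210   i=9: 3932     …   i=51: 404
  i=52: 4383
Match at i=52, j=102: x = 52·115 + 102 = 6082.

6082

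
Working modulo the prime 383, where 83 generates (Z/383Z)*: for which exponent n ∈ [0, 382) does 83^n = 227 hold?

Baby-step giant-step with m = ceil(sqrt(382)) = 20.
Baby table (83^j mod 383 for j=0..19):
  0:1  1:83  2:378  3:351  4:25  5:160  6:258  7:349
  8:242  9:170  10:322  11:299  12:305  13:37  14:7  15:198
  16:348  17:159  18:175  19:354
Giant step factor: 83^(-20) ≡ 130 (mod 383).
Scan 227·130^i mod 383 for i = 0, 1, …:
  i=0: 227   i=1: 19   i=2: 172   i=3: 146
  i=4: 213   i=5: 114   i=6: 266   i=7: 110
  i=8: 129   i=9: 301     …   i=13: 274
  i=14: 1
Match at i=14, j=0: n = 14·20 + 0 = 280.

280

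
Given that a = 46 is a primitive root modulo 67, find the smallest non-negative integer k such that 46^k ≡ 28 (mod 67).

35

Baby-step giant-step with m = ceil(sqrt(66)) = 9.
Baby table (46^j mod 67 for j=0..8):
  0:1  1:46  2:39  3:52  4:47  5:18  6:24  7:32
  8:65
Giant step factor: 46^(-9) ≡ 8 (mod 67).
Scan 28·8^i mod 67 for i = 0, 1, …:
  i=0: 28   i=1: 23   i=2: 50   i=3: 65
Match at i=3, j=8: k = 3·9 + 8 = 35.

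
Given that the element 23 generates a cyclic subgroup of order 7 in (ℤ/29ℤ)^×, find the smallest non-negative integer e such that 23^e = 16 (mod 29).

Successive powers of 23 modulo 29:
  23^0=1  23^1=23  23^2=7  23^3=16
So 23^3 ≡ 16 (mod 29), giving e = 3.

3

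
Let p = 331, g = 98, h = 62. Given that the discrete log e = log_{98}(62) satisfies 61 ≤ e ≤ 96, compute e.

77

Compute 98^61 mod 331 = 97, then multiply by 98 repeatedly:
  98^61=97  98^62=238  98^63=154  98^64=197  98^65=108
  98^66=323  98^67=209  98^68=291  98^69=52  98^70=131
  98^71=260  98^72=324  98^73=307  98^74=296  98^75=211
  98^76=156  98^77=62
Found 62 at exponent 77.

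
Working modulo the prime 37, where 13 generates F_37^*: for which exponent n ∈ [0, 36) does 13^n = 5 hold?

25

Successive powers of 13 modulo 37:
  13^0=1  13^1=13  13^2=21  13^3=14  13^4=34  13^5=35
  13^6=11  13^7=32  13^8=9  13^9=6  13^10=4  13^11=15
  13^12=10  13^13=19  13^14=25  13^15=29  13^16=7  13^17=17
  13^18=36  13^19=24  13^20=16  13^21=23  13^22=3  13^23=2
  13^24=26  13^25=5
So 13^25 ≡ 5 (mod 37), giving n = 25.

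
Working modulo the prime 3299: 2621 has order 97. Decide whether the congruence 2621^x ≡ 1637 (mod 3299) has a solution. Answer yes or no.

1637 ∈ ⟨2621⟩ iff 1637^97 ≡ 1 (mod 3299), since |⟨2621⟩| = 97.
1637^97 mod 3299 = 1.
Since 1 = 1, 1637 lies in the subgroup.

yes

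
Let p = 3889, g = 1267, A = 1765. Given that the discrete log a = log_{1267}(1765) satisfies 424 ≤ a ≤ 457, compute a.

427

Compute 1267^424 mod 3889 = 194, then multiply by 1267 repeatedly:
  1267^424=194  1267^425=791  1267^426=2724  1267^427=1765
Found 1765 at exponent 427.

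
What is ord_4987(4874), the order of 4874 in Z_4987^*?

The order of 4874 must divide p − 1 = 4986 = 2 · 3^2 · 277.
Divisors: 1, 2, 3, 6, 9, 18, 277, 554, 831, 1662, 2493, 4986.
Check each in increasing order: 4874^1 ≡ 4874;  4874^2 ≡ 2795;  4874^3 ≡ 3333;  4874^6 ≡ 2840;  4874^9 ≡ 394;  4874^18 ≡ 639;  4874^277 ≡ 4986;  4874^554 ≡ 1.
Smallest exponent giving 1 is 554.

554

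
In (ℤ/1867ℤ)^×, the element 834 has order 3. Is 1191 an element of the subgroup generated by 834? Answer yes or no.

⟨834⟩ has order 3; its elements mod 1867 are {1, 834, 1032}.
1191 is not in this set.

no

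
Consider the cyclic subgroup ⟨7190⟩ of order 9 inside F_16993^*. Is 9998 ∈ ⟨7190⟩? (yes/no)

⟨7190⟩ has order 9; its elements mod 16993 are {1, 912, 2602, 3394, 7190, 10997, 11821, 14975, 16080}.
9998 is not in this set.

no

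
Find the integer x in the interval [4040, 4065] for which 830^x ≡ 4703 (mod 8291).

4043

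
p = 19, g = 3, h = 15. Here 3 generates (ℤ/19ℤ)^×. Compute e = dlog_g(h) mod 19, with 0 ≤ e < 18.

Successive powers of 3 modulo 19:
  3^0=1  3^1=3  3^2=9  3^3=8  3^4=5  3^5=15
So 3^5 ≡ 15 (mod 19), giving e = 5.

5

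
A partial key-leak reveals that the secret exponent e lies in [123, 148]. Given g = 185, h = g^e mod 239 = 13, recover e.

Compute 185^123 mod 239 = 86, then multiply by 185 repeatedly:
  185^123=86  185^124=136  185^125=65  185^126=75  185^127=13
Found 13 at exponent 127.

127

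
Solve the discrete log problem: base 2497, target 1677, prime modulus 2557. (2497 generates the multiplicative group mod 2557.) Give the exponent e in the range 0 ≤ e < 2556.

Baby-step giant-step with m = ceil(sqrt(2556)) = 51.
Baby table (2497^j mod 2557 for j=0..50):
  0:1  1:2497  2:1043  3:1345  4:1124  5:1599  6:1226  7:593
  8:218  9:2262  10:2358  11:1712  12:2117  13:830  14:1340  15:1424
  16:1498  17:2172  18:87  19:2451  20:1246  21:1950  22:622  23:1035
  24:1825  25:451  26:1067  27:2462  28:586  29:638  30:75  31:614
  32:1515  33:1152  34:2476  35:2303  36:2455  37:1006  38:1008  39:888
  40:417  41:550  42:241  43:882  44:777  45:1963  46:2399  47:1809
  48:1411  49:2278  50:1398
Giant step factor: 2497^(-51) ≡ 2016 (mod 2557).
Scan 1677·2016^i mod 2557 for i = 0, 1, …:
  i=0: 1677   i=1: 478   i=2: 2216   i=3: 377
  i=4: 603   i=5: 1073   i=6: 2503   i=7: 1087
  i=8: 43   i=9: 2307     …   i=47: 774
  i=48: 614
Match at i=48, j=31: e = 48·51 + 31 = 2479.

2479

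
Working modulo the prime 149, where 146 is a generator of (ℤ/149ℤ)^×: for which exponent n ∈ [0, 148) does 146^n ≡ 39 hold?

136

Baby-step giant-step with m = ceil(sqrt(148)) = 13.
Baby table (146^j mod 149 for j=0..12):
  0:1  1:146  2:9  3:122  4:81  5:55  6:133  7:48
  8:5  9:134  10:45  11:14  12:107
Giant step factor: 146^(-13) ≡ 136 (mod 149).
Scan 39·136^i mod 149 for i = 0, 1, …:
  i=0: 39   i=1: 89   i=2: 35   i=3: 141
  i=4: 104   i=5: 138   i=6: 143   i=7: 78
  i=8: 29   i=9: 70   i=10: 133
Match at i=10, j=6: n = 10·13 + 6 = 136.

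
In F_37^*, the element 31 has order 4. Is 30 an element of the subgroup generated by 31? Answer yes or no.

no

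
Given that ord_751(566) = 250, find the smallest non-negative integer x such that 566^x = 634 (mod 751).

95

Baby-step giant-step with m = ceil(sqrt(250)) = 16.
Baby table (566^j mod 751 for j=0..15):
  0:1  1:566  2:430  3:56  4:154  5:48  6:132  7:363
  8:435  9:633  10:51  11:328  12:151  13:603  14:344  15:195
Giant step factor: 566^(-16) ≡ 445 (mod 751).
Scan 634·445^i mod 751 for i = 0, 1, …:
  i=0: 634   i=1: 505   i=2: 176   i=3: 216
  i=4: 743   i=5: 195
Match at i=5, j=15: x = 5·16 + 15 = 95.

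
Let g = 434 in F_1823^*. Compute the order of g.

1822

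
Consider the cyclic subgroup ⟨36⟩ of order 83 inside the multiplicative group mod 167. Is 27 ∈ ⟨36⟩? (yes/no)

27 ∈ ⟨36⟩ iff 27^83 ≡ 1 (mod 167), since |⟨36⟩| = 83.
27^83 mod 167 = 1.
Since 1 = 1, 27 lies in the subgroup.

yes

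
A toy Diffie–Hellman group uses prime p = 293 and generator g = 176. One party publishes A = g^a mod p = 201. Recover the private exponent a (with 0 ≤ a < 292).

Baby-step giant-step with m = ceil(sqrt(292)) = 18.
Baby table (176^j mod 293 for j=0..17):
  0:1  1:176  2:211  3:218  4:278  5:290  6:58  7:246
  8:225  9:45  10:9  11:119  12:141  13:204  14:158  15:266
  16:229  17:163
Giant step factor: 176^(-18) ≡ 169 (mod 293).
Scan 201·169^i mod 293 for i = 0, 1, …:
  i=0: 201   i=1: 274   i=2: 12   i=3: 270
  i=4: 215   i=5: 3   i=6: 214   i=7: 127
  i=8: 74   i=9: 200   i=10: 105   i=11: 165
  i=12: 50   i=13: 246
Match at i=13, j=7: a = 13·18 + 7 = 241.

241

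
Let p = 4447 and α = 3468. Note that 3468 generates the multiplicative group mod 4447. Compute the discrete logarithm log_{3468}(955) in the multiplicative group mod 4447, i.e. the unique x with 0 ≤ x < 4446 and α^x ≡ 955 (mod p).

4034

Baby-step giant-step with m = ceil(sqrt(4446)) = 67.
Baby table (3468^j mod 4447 for j=0..66):
  0:1  1:3468  2:2336  3:3261  4:427  5:4432  6:1344  7:536
  8:2  9:2489  10:225  11:2075  12:854  13:4417  14:2688  15:1072
  16:4  17:531  18:450  19:4150  20:1708  21:4387  22:929  23:2144
  24:8  25:1062  26:900  27:3853  28:3416  29:4327  30:1858  31:4288
  32:16  33:2124  34:1800  35:3259  36:2385  37:4207  38:3716  39:4129
  40:32  41:4248  42:3600  43:2071  44:323  45:3967  46:2985  47:3811
  48:64  49:4049  50:2753  51:4142  52:646  53:3487  54:1523  55:3175
  56:128  57:3651  58:1059  59:3837  60:1292  61:2527  62:3046  63:1903
  64:256  65:2855  66:2118
Giant step factor: 3468^(-67) ≡ 2927 (mod 4447).
Scan 955·2927^i mod 4447 for i = 0, 1, …:
  i=0: 955   i=1: 2569   i=2: 4033   i=3: 2253
  i=4: 4077   i=5: 2078   i=6: 3257   i=7: 3318
  i=8: 3985   i=9: 4061     …   i=59: 2526
  i=60: 2688
Match at i=60, j=14: x = 60·67 + 14 = 4034.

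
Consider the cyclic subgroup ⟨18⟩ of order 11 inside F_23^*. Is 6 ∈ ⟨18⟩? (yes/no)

yes

6 ∈ ⟨18⟩ iff 6^11 ≡ 1 (mod 23), since |⟨18⟩| = 11.
6^11 mod 23 = 1.
Since 1 = 1, 6 lies in the subgroup.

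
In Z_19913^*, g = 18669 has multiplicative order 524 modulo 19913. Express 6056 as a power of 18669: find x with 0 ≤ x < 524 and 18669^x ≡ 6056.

Baby-step giant-step with m = ceil(sqrt(524)) = 23.
Baby table (18669^j mod 19913 for j=0..22):
  0:1  1:18669  2:14235  3:14230  4:537  5:9014  6:17516  7:14831
  8:9587  9:1659  10:7156  11:18960  12:10665  13:14711  14:19476  15:5977
  16:12074  17:14259  18:4287  19:3656  20:12013  21:10491  22:12124
Giant step factor: 18669^(-23) ≡ 8029 (mod 19913).
Scan 6056·8029^i mod 19913 for i = 0, 1, …:
  i=0: 6056   i=1: 15991   i=2: 12628   i=3: 13129
  i=4: 13232   i=5: 3873   i=6: 12124
Match at i=6, j=22: x = 6·23 + 22 = 160.

160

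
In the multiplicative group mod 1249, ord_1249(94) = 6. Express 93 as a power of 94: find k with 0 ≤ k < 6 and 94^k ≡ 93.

2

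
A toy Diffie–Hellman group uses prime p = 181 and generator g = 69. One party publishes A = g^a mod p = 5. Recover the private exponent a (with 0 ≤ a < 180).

84

Baby-step giant-step with m = ceil(sqrt(180)) = 14.
Baby table (69^j mod 181 for j=0..13):
  0:1  1:69  2:55  3:175  4:129  5:32  6:36  7:131
  8:170  9:146  10:119  11:66  12:29  13:10
Giant step factor: 69^(-14) ≡ 165 (mod 181).
Scan 5·165^i mod 181 for i = 0, 1, …:
  i=0: 5   i=1: 101   i=2: 13   i=3: 154
  i=4: 70   i=5: 147   i=6: 1
Match at i=6, j=0: a = 6·14 + 0 = 84.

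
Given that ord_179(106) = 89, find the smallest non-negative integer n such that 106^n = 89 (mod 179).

Baby-step giant-step with m = ceil(sqrt(89)) = 10.
Baby table (106^j mod 179 for j=0..9):
  0:1  1:106  2:138  3:129  4:70  5:81  6:173  7:80
  8:67  9:121
Giant step factor: 106^(-10) ≡ 153 (mod 179).
Scan 89·153^i mod 179 for i = 0, 1, …:
  i=0: 89   i=1: 13   i=2: 20   i=3: 17
  i=4: 95   i=5: 36   i=6: 138
Match at i=6, j=2: n = 6·10 + 2 = 62.

62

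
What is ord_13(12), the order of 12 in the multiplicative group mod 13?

2

The order of 12 must divide p − 1 = 12 = 2^2 · 3.
Divisors: 1, 2, 3, 4, 6, 12.
Check each in increasing order: 12^1 ≡ 12;  12^2 ≡ 1.
Smallest exponent giving 1 is 2.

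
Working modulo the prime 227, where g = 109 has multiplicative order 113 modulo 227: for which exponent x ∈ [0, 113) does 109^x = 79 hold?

Baby-step giant-step with m = ceil(sqrt(113)) = 11.
Baby table (109^j mod 227 for j=0..10):
  0:1  1:109  2:77  3:221  4:27  5:219  6:36  7:65
  8:48  9:11  10:64
Giant step factor: 109^(-11) ≡ 160 (mod 227).
Scan 79·160^i mod 227 for i = 0, 1, …:
  i=0: 79   i=1: 155   i=2: 57   i=3: 40
  i=4: 44   i=5: 3   i=6: 26   i=7: 74
  i=8: 36
Match at i=8, j=6: x = 8·11 + 6 = 94.

94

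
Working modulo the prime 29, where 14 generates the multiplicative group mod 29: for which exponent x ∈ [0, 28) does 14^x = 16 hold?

Successive powers of 14 modulo 29:
  14^0=1  14^1=14  14^2=22  14^3=18  14^4=20  14^5=19
  14^6=5  14^7=12  14^8=23  14^9=3  14^10=13  14^11=8
  14^12=25  14^13=2  14^14=28  14^15=15  14^16=7  14^17=11
  14^18=9  14^19=10  14^20=24  14^21=17  14^22=6  14^23=26
  14^24=16
So 14^24 ≡ 16 (mod 29), giving x = 24.

24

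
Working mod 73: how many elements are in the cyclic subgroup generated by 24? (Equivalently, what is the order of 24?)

The order of 24 must divide p − 1 = 72 = 2^3 · 3^2.
Divisors: 1, 2, 3, 4, 6, 8, 9, 12, 18, 24, 36, 72.
Check each in increasing order: 24^1 ≡ 24;  24^2 ≡ 65;  24^3 ≡ 27;  24^4 ≡ 64;  24^6 ≡ 72;  24^8 ≡ 8;  24^9 ≡ 46;  24^12 ≡ 1.
Smallest exponent giving 1 is 12.

12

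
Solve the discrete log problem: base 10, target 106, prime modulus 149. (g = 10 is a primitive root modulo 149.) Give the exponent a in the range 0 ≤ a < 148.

3

Successive powers of 10 modulo 149:
  10^0=1  10^1=10  10^2=100  10^3=106
So 10^3 ≡ 106 (mod 149), giving a = 3.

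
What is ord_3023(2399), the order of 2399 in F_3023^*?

1511

The order of 2399 must divide p − 1 = 3022 = 2 · 1511.
Divisors: 1, 2, 1511, 3022.
Check each in increasing order: 2399^1 ≡ 2399;  2399^2 ≡ 2432;  2399^1511 ≡ 1.
Smallest exponent giving 1 is 1511.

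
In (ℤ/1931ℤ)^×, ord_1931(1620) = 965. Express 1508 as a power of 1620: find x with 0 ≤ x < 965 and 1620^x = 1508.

Baby-step giant-step with m = ceil(sqrt(965)) = 32.
Baby table (1620^j mod 1931 for j=0..31):
  0:1  1:1620  2:171  3:887  4:276  5:1059  6:852  7:1506
  8:867  9:703  10:1501  11:491  12:1779  13:928  14:1042  15:346
  16:530  17:1236  18:1804  19:877  20:1455  21:1280  22:1637  23:677
  24:1863  25:1838  26:1889  27:1476  28:542  29:1366  30:1925  31:1866
Giant step factor: 1620^(-32) ≡ 766 (mod 1931).
Scan 1508·766^i mod 1931 for i = 0, 1, …:
  i=0: 1508   i=1: 390   i=2: 1366
Match at i=2, j=29: x = 2·32 + 29 = 93.

93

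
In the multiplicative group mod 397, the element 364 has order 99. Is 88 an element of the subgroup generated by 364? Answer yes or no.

88 ∈ ⟨364⟩ iff 88^99 ≡ 1 (mod 397), since |⟨364⟩| = 99.
88^99 mod 397 = 334.
Since 334 ≠ 1, 88 does not lie in the subgroup.

no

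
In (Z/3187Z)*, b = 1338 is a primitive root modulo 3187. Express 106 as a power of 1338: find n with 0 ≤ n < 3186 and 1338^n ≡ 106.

129

Baby-step giant-step with m = ceil(sqrt(3186)) = 57.
Baby table (1338^j mod 3187 for j=0..56):
  0:1  1:1338  2:2337  3:459  4:2238  5:1851  6:339  7:1028
  8:1867  9:2625  10:176  11:2837  12:189  13:1109  14:1887  15:702
  16:2298  17:2456  18:331  19:3072  20:2293  21:2140  22:1394  23:777
  24:664  25:2446  26:2886  27:2011  28:890  29:2069  30:2006  31:574
  32:3132  33:2898  34:2132  35:251  36:1203  37:179  38:477  39:826
  40:2486  41:2227  42:3068  43:128  44:2353  45:2745  46:1386  47:2821
  48:1090  49:1961  50:917  51:3138  52:1365  53:219  54:3005  55:1883
  56:1724
Giant step factor: 1338^(-57) ≡ 33 (mod 3187).
Scan 106·33^i mod 3187 for i = 0, 1, …:
  i=0: 106   i=1: 311   i=2: 702
Match at i=2, j=15: n = 2·57 + 15 = 129.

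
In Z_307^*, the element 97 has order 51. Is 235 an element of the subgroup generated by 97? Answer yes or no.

yes

235 ∈ ⟨97⟩ iff 235^51 ≡ 1 (mod 307), since |⟨97⟩| = 51.
235^51 mod 307 = 1.
Since 1 = 1, 235 lies in the subgroup.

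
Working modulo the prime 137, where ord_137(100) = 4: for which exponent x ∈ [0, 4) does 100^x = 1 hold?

0

Successive powers of 100 modulo 137:
  100^0=1
So 100^0 ≡ 1 (mod 137), giving x = 0.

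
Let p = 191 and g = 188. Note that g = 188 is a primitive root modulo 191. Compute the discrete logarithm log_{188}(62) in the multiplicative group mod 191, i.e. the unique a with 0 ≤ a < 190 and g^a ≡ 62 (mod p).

Baby-step giant-step with m = ceil(sqrt(190)) = 14.
Baby table (188^j mod 191 for j=0..13):
  0:1  1:188  2:9  3:164  4:81  5:139  6:156  7:105
  8:67  9:181  10:30  11:101  12:79  13:145
Giant step factor: 188^(-14) ≡ 18 (mod 191).
Scan 62·18^i mod 191 for i = 0, 1, …:
  i=0: 62   i=1: 161   i=2: 33   i=3: 21
  i=4: 187   i=5: 119   i=6: 41   i=7: 165
  i=8: 105
Match at i=8, j=7: a = 8·14 + 7 = 119.

119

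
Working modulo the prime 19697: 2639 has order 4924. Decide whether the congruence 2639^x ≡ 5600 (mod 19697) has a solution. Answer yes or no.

no

5600 ∈ ⟨2639⟩ iff 5600^4924 ≡ 1 (mod 19697), since |⟨2639⟩| = 4924.
5600^4924 mod 19697 = 11717.
Since 11717 ≠ 1, 5600 does not lie in the subgroup.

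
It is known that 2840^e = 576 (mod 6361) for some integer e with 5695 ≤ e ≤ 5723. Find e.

Compute 2840^5695 mod 6361 = 1088, then multiply by 2840 repeatedly:
  2840^5695=1088  2840^5696=4835  2840^5697=4362  2840^5698=3213  2840^5699=3246
  2840^5700=1551  2840^5701=3028  2840^5702=5809  2840^5703=3487  2840^5704=5364
  2840^5705=5526  2840^5706=1253  2840^5707=2721  2840^5708=5386  2840^5709=4396
  2840^5710=4358  2840^5711=4575  2840^5712=3838  2840^5713=3527  2840^5714=4466
  2840^5715=5967  2840^5716=576
Found 576 at exponent 5716.

5716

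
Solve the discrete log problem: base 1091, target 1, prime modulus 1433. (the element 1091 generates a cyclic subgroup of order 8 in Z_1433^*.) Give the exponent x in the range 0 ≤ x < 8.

Successive powers of 1091 modulo 1433:
  1091^0=1
So 1091^0 ≡ 1 (mod 1433), giving x = 0.

0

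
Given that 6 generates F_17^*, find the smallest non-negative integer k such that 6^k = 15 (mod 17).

10

Successive powers of 6 modulo 17:
  6^0=1  6^1=6  6^2=2  6^3=12  6^4=4  6^5=7
  6^6=8  6^7=14  6^8=16  6^9=11  6^10=15
So 6^10 ≡ 15 (mod 17), giving k = 10.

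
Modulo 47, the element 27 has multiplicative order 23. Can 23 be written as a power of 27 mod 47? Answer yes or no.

no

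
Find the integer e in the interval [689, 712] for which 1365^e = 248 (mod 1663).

693

Compute 1365^689 mod 1663 = 1211, then multiply by 1365 repeatedly:
  1365^689=1211  1365^690=1656  1365^691=423  1365^692=334  1365^693=248
Found 248 at exponent 693.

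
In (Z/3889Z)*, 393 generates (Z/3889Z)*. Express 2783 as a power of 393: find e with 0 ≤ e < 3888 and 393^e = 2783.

2654

Baby-step giant-step with m = ceil(sqrt(3888)) = 63.
Baby table (393^j mod 3889 for j=0..62):
  0:1  1:393  2:2778  3:2834  4:1508  5:1516  6:771  7:3550
  8:2888  9:3285  10:3746  11:2136  12:3313  13:3083  14:2140  15:996
  16:2528  17:1809  18:3139  19:814  20:1004  21:1783  22:699  23:2477
  24:1211  25:1465  26:173  27:1876  28:2247  29:268  30:321  31:1705
  32:1157  33:3577  34:1832  35:511  36:2484  37:73  38:1466  39:566
  40:765  41:1192  42:1776  43:1837  44:2476  45:818  46:2576  47:1228
  48:368  49:731  50:3386  51:660  52:2706  53:1761  54:3720  55:3585
  56:1087  57:3290  58:1822  59:470  60:1927  61:2845  62:1942
Giant step factor: 393^(-63) ≡ 1233 (mod 3889).
Scan 2783·1233^i mod 3889 for i = 0, 1, …:
  i=0: 2783   i=1: 1341   i=2: 628   i=3: 413
  i=4: 3659   i=5: 307   i=6: 1298   i=7: 2055
  i=8: 2076   i=9: 746     …   i=41: 1510
  i=42: 2888
Match at i=42, j=8: e = 42·63 + 8 = 2654.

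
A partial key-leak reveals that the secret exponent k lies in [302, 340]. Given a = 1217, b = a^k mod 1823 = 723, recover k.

339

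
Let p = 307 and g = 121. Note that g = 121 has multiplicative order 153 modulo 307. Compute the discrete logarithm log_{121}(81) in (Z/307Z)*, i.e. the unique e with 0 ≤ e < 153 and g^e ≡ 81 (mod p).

Baby-step giant-step with m = ceil(sqrt(153)) = 13.
Baby table (121^j mod 307 for j=0..12):
  0:1  1:121  2:212  3:171  4:122  5:26  6:76  7:293
  8:148  9:102  10:62  11:134  12:250
Giant step factor: 121^(-13) ≡ 234 (mod 307).
Scan 81·234^i mod 307 for i = 0, 1, …:
  i=0: 81   i=1: 227   i=2: 7   i=3: 103
  i=4: 156   i=5: 278   i=6: 275   i=7: 187
  i=8: 164   i=9: 1
Match at i=9, j=0: e = 9·13 + 0 = 117.

117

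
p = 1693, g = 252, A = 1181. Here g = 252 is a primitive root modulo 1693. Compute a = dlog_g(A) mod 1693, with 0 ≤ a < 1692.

Baby-step giant-step with m = ceil(sqrt(1692)) = 42.
Baby table (252^j mod 1693 for j=0..41):
  0:1  1:252  2:863  3:772  4:1542  5:887  6:48  7:245
  8:792  9:1503  10:1217  11:251  12:611  13:1602  14:770  15:1038
  16:854  17:197  18:547  19:711  20:1407  21:727  22:360  23:991
  24:861  25:268  26:1509  27:1036  28:350  29:164  30:696  31:1013
  32:1326  33:631  34:1563  35:1100  36:1241  37:1220  38:1007  39:1507
  40:532  41:317
Giant step factor: 252^(-42) ≡ 119 (mod 1693).
Scan 1181·119^i mod 1693 for i = 0, 1, …:
  i=0: 1181   i=1: 20   i=2: 687   i=3: 489
  i=4: 629   i=5: 359   i=6: 396   i=7: 1413
  i=8: 540   i=9: 1619     …   i=14: 905
  i=15: 1036
Match at i=15, j=27: a = 15·42 + 27 = 657.

657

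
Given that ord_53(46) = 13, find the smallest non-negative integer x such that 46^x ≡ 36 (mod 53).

10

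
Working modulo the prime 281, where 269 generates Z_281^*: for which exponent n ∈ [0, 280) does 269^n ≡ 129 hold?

Baby-step giant-step with m = ceil(sqrt(280)) = 17.
Baby table (269^j mod 281 for j=0..16):
  0:1  1:269  2:144  3:239  4:223  5:134  6:78  7:188
  8:273  9:96  10:253  11:55  12:183  13:52  14:219  15:182
  16:64
Giant step factor: 269^(-17) ≡ 15 (mod 281).
Scan 129·15^i mod 281 for i = 0, 1, …:
  i=0: 129   i=1: 249   i=2: 82   i=3: 106
  i=4: 185   i=5: 246   i=6: 37   i=7: 274
  i=8: 176   i=9: 111   i=10: 260   i=11: 247
  i=12: 52
Match at i=12, j=13: n = 12·17 + 13 = 217.

217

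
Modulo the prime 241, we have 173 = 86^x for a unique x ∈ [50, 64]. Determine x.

Compute 86^50 mod 241 = 121, then multiply by 86 repeatedly:
  86^50=121  86^51=43  86^52=83  86^53=149  86^54=41
  86^55=152  86^56=58  86^57=168  86^58=229  86^59=173
Found 173 at exponent 59.

59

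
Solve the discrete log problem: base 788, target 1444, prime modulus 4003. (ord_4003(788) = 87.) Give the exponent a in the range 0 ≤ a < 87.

Baby-step giant-step with m = ceil(sqrt(87)) = 10.
Baby table (788^j mod 4003 for j=0..9):
  0:1  1:788  2:479  3:1170  4:1270  5:10  6:3877  7:787
  8:3694  9:691
Giant step factor: 788^(-10) ≡ 1321 (mod 4003).
Scan 1444·1321^i mod 4003 for i = 0, 1, …:
  i=0: 1444   i=1: 2096   i=2: 2743   i=3: 788
Match at i=3, j=1: a = 3·10 + 1 = 31.

31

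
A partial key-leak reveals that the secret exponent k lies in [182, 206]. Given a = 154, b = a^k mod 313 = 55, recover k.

203

Compute 154^182 mod 313 = 259, then multiply by 154 repeatedly:
  154^182=259  154^183=135  154^184=132  154^185=296  154^186=199
  154^187=285  154^188=70  154^189=138  154^190=281  154^191=80
  154^192=113  154^193=187  154^194=2  154^195=308  154^196=169
  154^197=47  154^198=39  154^199=59  154^200=9  154^201=134
  154^202=291  154^203=55
Found 55 at exponent 203.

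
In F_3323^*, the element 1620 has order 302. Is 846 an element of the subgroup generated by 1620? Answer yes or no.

846 ∈ ⟨1620⟩ iff 846^302 ≡ 1 (mod 3323), since |⟨1620⟩| = 302.
846^302 mod 3323 = 1.
Since 1 = 1, 846 lies in the subgroup.

yes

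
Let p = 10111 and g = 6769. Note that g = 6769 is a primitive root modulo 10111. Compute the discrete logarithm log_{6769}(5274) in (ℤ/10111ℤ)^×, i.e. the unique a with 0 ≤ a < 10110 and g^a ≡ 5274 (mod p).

154

Baby-step giant-step with m = ceil(sqrt(10110)) = 101.
Baby table (6769^j mod 10111 for j=0..100):
  0:1  1:6769  2:6420  3:10013  4:3964  5:7833  6:9604  7:5857
  8:802  9:9242  10:2341  11:2292  12:4274  13:3135  14:7937  15:5810
  16:6211  17:721  18:6947  19:8093  20:119  21:6742  22:5655  23:8560
  24:6610  25:1915  26:333  27:9435  28:4439  29:7810  30:5582  31:9862
  32:3056  33:9069  34:4180  35:3842  36:1006  37:4911  38:7702  39:2522
  40:4050  41:3529  42:5619  43:7540  44:8043  45:5443  46:9294  47:444
  48:2469  49:9289  50:7043  51:702  52:9779  53:7445  54:1981  55:2203
  56:8493  57:8082  58:6548  59:6899  60:6733  61:5400  62:1335  63:7492
  64:6683  65:613  66:3887  67:2281  68:592  69:3292  70:9015  71:2650
  72:936  73:6298  74:3186  75:9382  76:9678  77:1213  78:665  79:1990
  80:2458  81:5607  82:7200  83:1780  84:6619  85:2170  86:7558  87:8553
  88:9782  89:7530  90:1019  91:1909  92:163  93:1248  94:5027  95:4248
  96:9139  97:2793  98:8358  99:4257  100:9394
Giant step factor: 6769^(-101) ≡ 2718 (mod 10111).
Scan 5274·2718^i mod 10111 for i = 0, 1, …:
  i=0: 5274   i=1: 7445
Match at i=1, j=53: a = 1·101 + 53 = 154.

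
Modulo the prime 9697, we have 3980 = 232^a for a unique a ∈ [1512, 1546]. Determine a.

1537

Compute 232^1512 mod 9697 = 3154, then multiply by 232 repeatedly:
  232^1512=3154  232^1513=4453  232^1514=5214  232^1515=7220  232^1516=7156
  232^1517=2005  232^1518=9401  232^1519=8904  232^1520=267  232^1521=3762
  232^1522=54  232^1523=2831  232^1524=7093  232^1525=6783  232^1526=2742
  232^1527=5839  232^1528=6765  232^1529=8263  232^1530=6707  232^1531=4504
  232^1532=7349  232^1533=7993  232^1534=2249  232^1535=7827  232^1536=2525
  232^1537=3980
Found 3980 at exponent 1537.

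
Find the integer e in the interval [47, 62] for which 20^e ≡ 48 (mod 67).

53

Compute 20^47 mod 67 = 61, then multiply by 20 repeatedly:
  20^47=61  20^48=14  20^49=12  20^50=39  20^51=43
  20^52=56  20^53=48
Found 48 at exponent 53.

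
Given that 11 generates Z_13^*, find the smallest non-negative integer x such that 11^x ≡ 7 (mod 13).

5

Successive powers of 11 modulo 13:
  11^0=1  11^1=11  11^2=4  11^3=5  11^4=3  11^5=7
So 11^5 ≡ 7 (mod 13), giving x = 5.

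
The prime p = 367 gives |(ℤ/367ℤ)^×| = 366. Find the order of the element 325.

183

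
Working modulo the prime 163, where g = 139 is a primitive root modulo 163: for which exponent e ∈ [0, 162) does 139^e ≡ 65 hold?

24

Successive powers of 139 modulo 163:
  139^0=1  139^1=139  139^2=87  139^3=31  139^4=71  139^5=89
  139^6=146  139^7=82  139^8=151  139^9=125  139^10=97  139^11=117
  139^12=126  139^13=73  139^14=41  139^15=157  139^16=144  139^17=130
  139^18=140  139^19=63  139^20=118  139^21=102  139^22=160  139^23=72
  139^24=65
So 139^24 ≡ 65 (mod 163), giving e = 24.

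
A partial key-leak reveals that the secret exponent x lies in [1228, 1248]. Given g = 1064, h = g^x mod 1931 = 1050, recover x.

Compute 1064^1228 mod 1931 = 1605, then multiply by 1064 repeatedly:
  1064^1228=1605  1064^1229=716  1064^1230=1010  1064^1231=1004  1064^1232=413
  1064^1233=1095  1064^1234=687  1064^1235=1050
Found 1050 at exponent 1235.

1235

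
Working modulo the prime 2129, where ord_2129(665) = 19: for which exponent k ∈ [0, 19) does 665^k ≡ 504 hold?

10

Successive powers of 665 modulo 2129:
  665^0=1  665^1=665  665^2=1522  665^3=855  665^4=132  665^5=491
  665^6=778  665^7=23  665^8=392  665^9=942  665^10=504
So 665^10 ≡ 504 (mod 2129), giving k = 10.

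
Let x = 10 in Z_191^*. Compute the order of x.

The order of 10 must divide p − 1 = 190 = 2 · 5 · 19.
Divisors: 1, 2, 5, 10, 19, 38, 95, 190.
Check each in increasing order: 10^1 ≡ 10;  10^2 ≡ 100;  10^5 ≡ 107;  10^10 ≡ 180;  10^19 ≡ 184;  10^38 ≡ 49;  10^95 ≡ 1.
Smallest exponent giving 1 is 95.

95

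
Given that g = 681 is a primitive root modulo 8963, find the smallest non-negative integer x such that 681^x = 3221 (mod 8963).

2980

Baby-step giant-step with m = ceil(sqrt(8962)) = 95.
Baby table (681^j mod 8963 for j=0..94):
  0:1  1:681  2:6648  3:973  4:8314  5:6181  6:5614  7:4896
  8:8903  9:3955  10:4455  11:4361  12:3088  13:5586  14:3754  15:2019
  16:3600  17:4701  18:1590  19:7230  20:2943  21:5434  22:7798  23:4342
  24:8075  25:4756  26:3193  27:5387  28:2680  29:5591  30:7159  31:8370
  32:8465  33:1456  34:5606  35:8411  36:534  37:5134  38:684  39:8691
  40:2991  41:2270  42:4234  43:6231  44:3812  45:5665  46:3775  47:7357
  48:8763  49:7208  50:5887  51:2586  52:4318  53:694  54:6538  55:6730
  56:3037  57:6707  58:5300  59:6174  60:847  61:3175  62:2092  63:8498
  64:6003  65:915  66:4668  67:6006  68:2958  69:6686  70:8925  71:1011
  72:7303  73:7841  74:6736  75:7123  76:1780  77:2175  78:2280  79:2081
  80:1007  81:4579  82:8138  83:2844  84:756  85:3945  86:6608  87:622
  88:2321  89:3113  90:4685  91:8620  92:8418  93:5301  94:6855
Giant step factor: 681^(-95) ≡ 7980 (mod 8963).
Scan 3221·7980^i mod 8963 for i = 0, 1, …:
  i=0: 3221   i=1: 6659   i=2: 6156   i=3: 7640
  i=4: 874   i=5: 1306   i=6: 6874   i=7: 960
  i=8: 6398   i=9: 2792     …   i=30: 3666
  i=31: 8411
Match at i=31, j=35: x = 31·95 + 35 = 2980.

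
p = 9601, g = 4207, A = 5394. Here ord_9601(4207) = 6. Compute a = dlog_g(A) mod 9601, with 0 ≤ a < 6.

Successive powers of 4207 modulo 9601:
  4207^0=1  4207^1=4207  4207^2=4206  4207^3=9600  4207^4=5394
So 4207^4 ≡ 5394 (mod 9601), giving a = 4.

4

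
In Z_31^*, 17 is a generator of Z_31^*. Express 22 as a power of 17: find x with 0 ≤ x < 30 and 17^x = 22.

Successive powers of 17 modulo 31:
  17^0=1  17^1=17  17^2=10  17^3=15  17^4=7  17^5=26
  17^6=8  17^7=12  17^8=18  17^9=27  17^10=25  17^11=22
So 17^11 ≡ 22 (mod 31), giving x = 11.

11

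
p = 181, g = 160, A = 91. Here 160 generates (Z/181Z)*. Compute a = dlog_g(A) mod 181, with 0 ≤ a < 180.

Baby-step giant-step with m = ceil(sqrt(180)) = 14.
Baby table (160^j mod 181 for j=0..13):
  0:1  1:160  2:79  3:151  4:87  5:164  6:176  7:105
  8:148  9:150  10:108  11:85  12:25  13:18
Giant step factor: 160^(-14) ≡ 147 (mod 181).
Scan 91·147^i mod 181 for i = 0, 1, …:
  i=0: 91   i=1: 164
Match at i=1, j=5: a = 1·14 + 5 = 19.

19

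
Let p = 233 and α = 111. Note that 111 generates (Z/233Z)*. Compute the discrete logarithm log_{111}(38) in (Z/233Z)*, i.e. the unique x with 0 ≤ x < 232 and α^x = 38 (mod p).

Baby-step giant-step with m = ceil(sqrt(232)) = 16.
Baby table (111^j mod 233 for j=0..15):
  0:1  1:111  2:205  3:154  4:85  5:115  6:183  7:42
  8:2  9:222  10:177  11:75  12:170  13:230  14:133  15:84
Giant step factor: 111^(-16) ≡ 175 (mod 233).
Scan 38·175^i mod 233 for i = 0, 1, …:
  i=0: 38   i=1: 126   i=2: 148   i=3: 37
  i=4: 184   i=5: 46   i=6: 128   i=7: 32
  i=8: 8   i=9: 2
Match at i=9, j=8: x = 9·16 + 8 = 152.

152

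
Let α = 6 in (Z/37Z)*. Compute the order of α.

The order of 6 must divide p − 1 = 36 = 2^2 · 3^2.
Divisors: 1, 2, 3, 4, 6, 9, 12, 18, 36.
Check each in increasing order: 6^1 ≡ 6;  6^2 ≡ 36;  6^3 ≡ 31;  6^4 ≡ 1.
Smallest exponent giving 1 is 4.

4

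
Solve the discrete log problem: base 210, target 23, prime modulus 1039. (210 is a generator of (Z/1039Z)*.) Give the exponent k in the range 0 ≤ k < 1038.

Baby-step giant-step with m = ceil(sqrt(1038)) = 33.
Baby table (210^j mod 1039 for j=0..32):
  0:1  1:210  2:462  3:393  4:449  5:780  6:677  7:866
  8:35  9:77  10:585  11:248  12:130  13:286  14:837  15:179
  16:186  17:617  18:734  19:368  20:394  21:659  22:203  23:31
  24:276  25:815  26:754  27:412  28:283  29:207  30:871  31:46
  32:309
Giant step factor: 210^(-33) ≡ 689 (mod 1039).
Scan 23·689^i mod 1039 for i = 0, 1, …:
  i=0: 23   i=1: 262   i=2: 771   i=3: 290
  i=4: 322   i=5: 551   i=6: 404   i=7: 943
  i=8: 352   i=9: 441   i=10: 461   i=11: 734
Match at i=11, j=18: k = 11·33 + 18 = 381.

381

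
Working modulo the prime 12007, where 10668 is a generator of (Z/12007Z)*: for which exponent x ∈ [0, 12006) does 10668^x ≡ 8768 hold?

Baby-step giant-step with m = ceil(sqrt(12006)) = 110.
Baby table (10668^j mod 12007 for j=0..109):
  0:1  1:10668  2:3878  3:6389  4:6120  5:6101  6:7528  7:5888
  8:4567  9:8357  10:501  11:1553  12:9751  13:7027  14:4335  15:6823
  16:1330  17:8173  18:6737  19:8421  20:10861  21:9605  22:10409  23:2476
  24:10575  25:8335  26:5945  27:286  28:1270  29:4464  30:2190  31:9305
  32:3871  33:3755  34:2988  35:9406  36:709  37:11209  38:11906  39:3162
  40:4553  41:3089  42:6244  43:8163  44:8120  45:5662  46:7006  47:8440
  48:9434  49:11245  50:11730  51:10693  52:6424  53:7283  54:9754  55:3010
  56:3962  57:1976  58:7683  59:2462  60:5307  61:2071  62:548  63:10662
  64:11912  65:7135  66:3807  67:5402  68:6943  69:8748  70:5260  71:4969
  72:10394  73:10554  74:433  75:8556  76:10201  77:4827  78:8420  79:193
  80:5727  81:4020  82:8363  83:4474  84:807  85:57  86:7726  87:4920
  88:3963  89:637  90:11561  91:8851  92:11427  93:8172  94:8076  95:4543
  96:4472  97:3485  98:4308  99:6955  100:4687  101:3768  102:9595  103:11792
  104:11724  105:6720  106:7170  107:4970  108:9055  109:2425
Giant step factor: 10668^(-110) ≡ 1709 (mod 12007).
Scan 8768·1709^i mod 12007 for i = 0, 1, …:
  i=0: 8768   i=1: 11783   i=2: 1408   i=3: 4872
  i=4: 5397   i=5: 2097   i=6: 5687   i=7: 5420
  i=8: 5383   i=9: 2185     …   i=57: 9025
  i=58: 6737
Match at i=58, j=18: x = 58·110 + 18 = 6398.

6398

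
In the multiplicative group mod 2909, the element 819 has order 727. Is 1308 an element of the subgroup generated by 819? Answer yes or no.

1308 ∈ ⟨819⟩ iff 1308^727 ≡ 1 (mod 2909), since |⟨819⟩| = 727.
1308^727 mod 2909 = 878.
Since 878 ≠ 1, 1308 does not lie in the subgroup.

no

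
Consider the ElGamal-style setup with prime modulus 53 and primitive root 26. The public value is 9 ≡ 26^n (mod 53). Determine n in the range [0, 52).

18

Successive powers of 26 modulo 53:
  26^0=1  26^1=26  26^2=40  26^3=33  26^4=10  26^5=48
  26^6=29  26^7=12  26^8=47  26^9=3  26^10=25  26^11=14
  26^12=46  26^13=30  26^14=38  26^15=34  26^16=36  26^17=35
  26^18=9
So 26^18 ≡ 9 (mod 53), giving n = 18.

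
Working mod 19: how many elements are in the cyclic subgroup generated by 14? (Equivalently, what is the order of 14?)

The order of 14 must divide p − 1 = 18 = 2 · 3^2.
Divisors: 1, 2, 3, 6, 9, 18.
Check each in increasing order: 14^1 ≡ 14;  14^2 ≡ 6;  14^3 ≡ 8;  14^6 ≡ 7;  14^9 ≡ 18;  14^18 ≡ 1.
Smallest exponent giving 1 is 18.

18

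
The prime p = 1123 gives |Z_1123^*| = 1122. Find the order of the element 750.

374

The order of 750 must divide p − 1 = 1122 = 2 · 3 · 11 · 17.
Divisors: 1, 2, 3, 6, 11, 17, 22, 33, 34, 51, 66, 102, 187, 374, 561, 1122.
Check each in increasing order: 750^1 ≡ 750;  750^2 ≡ 1000;  750^3 ≡ 959;  750^6 ≡ 1067;  750^11 ≡ 106;  750^17 ≡ 802;  750^22 ≡ 6;  750^33 ≡ 636;  750^34 ≡ 848;  750^51 ≡ 681;  750^66 ≡ 216;  750^102 ≡ 1085;  750^187 ≡ 1122;  750^374 ≡ 1.
Smallest exponent giving 1 is 374.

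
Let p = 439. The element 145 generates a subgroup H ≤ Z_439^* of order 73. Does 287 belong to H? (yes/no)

287 ∈ ⟨145⟩ iff 287^73 ≡ 1 (mod 439), since |⟨145⟩| = 73.
287^73 mod 439 = 268.
Since 268 ≠ 1, 287 does not lie in the subgroup.

no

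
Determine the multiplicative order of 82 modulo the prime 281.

280

The order of 82 must divide p − 1 = 280 = 2^3 · 5 · 7.
Divisors: 1, 2, 4, 5, 7, 8, 10, 14, 20, 28, 35, 40, 56, 70, 140, 280.
Check each in increasing order: 82^1 ≡ 82;  82^2 ≡ 261;  82^4 ≡ 119;  82^5 ≡ 204;  82^7 ≡ 135;  82^8 ≡ 111;  82^10 ≡ 28;  82^14 ≡ 241;  82^20 ≡ 222;  82^28 ≡ 195;  82^35 ≡ 192;  82^40 ≡ 109;  82^56 ≡ 90;  82^70 ≡ 53;  82^140 ≡ 280;  82^280 ≡ 1.
Smallest exponent giving 1 is 280.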